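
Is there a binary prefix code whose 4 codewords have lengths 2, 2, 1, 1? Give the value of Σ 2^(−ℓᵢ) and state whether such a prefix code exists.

1.5; no

With common denominator 2^2 = 4: Σ 2^(−ℓᵢ) = 1/4 + 1/4 + 2/4 + 2/4 = 6/4 = 1.5.
Kraft's inequality requires Σ ≤ 1; here Σ = 1.5 > 1, so no such prefix code exists.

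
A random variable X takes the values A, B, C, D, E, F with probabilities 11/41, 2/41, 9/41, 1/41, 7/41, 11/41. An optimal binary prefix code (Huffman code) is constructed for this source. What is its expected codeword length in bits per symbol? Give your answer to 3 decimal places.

Repeatedly combine the two least-probable nodes; the expected code length is the sum of the merged weights.
merge 1/41 + 2/41 → 3/41
merge 3/41 + 7/41 → 10/41
merge 9/41 + 10/41 → 19/41
merge 11/41 + 11/41 → 22/41
merge 19/41 + 22/41 → 1
L = 3/41 + 10/41 + 19/41 + 22/41 + 1 = 95/41 ≈ 2.317 bits/symbol.

2.317 bits/symbol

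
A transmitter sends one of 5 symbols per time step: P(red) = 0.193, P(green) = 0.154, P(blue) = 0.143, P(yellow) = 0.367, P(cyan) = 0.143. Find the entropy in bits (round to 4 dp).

H = −Σ pᵢ log₂ pᵢ.
−0.193·log₂(0.193) = 0.4581
−0.154·log₂(0.154) = 0.4156
−0.143·log₂(0.143) = 0.4012
−0.367·log₂(0.367) = 0.5307
−0.143·log₂(0.143) = 0.4012
Sum ≈ 2.2069 → 2.2069 bits.

2.2069 bits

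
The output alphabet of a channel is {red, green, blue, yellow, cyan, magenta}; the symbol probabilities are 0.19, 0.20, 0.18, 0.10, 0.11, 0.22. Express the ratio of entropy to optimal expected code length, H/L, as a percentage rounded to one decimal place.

Entropy H = −Σ p log₂ p ≈ 2.5280 bits.
Huffman merges: 1/10+11/100→21/100; 9/50+19/100→37/100; 1/5+21/100→41/100; 11/50+37/100→59/100; 41/100+59/100→1. L = 129/50 ≈ 2.5800.
Efficiency = H/L = 2.5280/2.5800 = 98.0%.

98.0%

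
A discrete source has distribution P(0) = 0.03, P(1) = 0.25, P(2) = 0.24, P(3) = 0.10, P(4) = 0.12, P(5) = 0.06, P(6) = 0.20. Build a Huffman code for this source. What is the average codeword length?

2.59 bits/symbol

Repeatedly combine the two least-probable nodes; the expected code length is the sum of the merged weights.
merge 3/100 + 3/50 → 9/100
merge 9/100 + 1/10 → 19/100
merge 3/25 + 19/100 → 31/100
merge 1/5 + 6/25 → 11/25
merge 1/4 + 31/100 → 14/25
merge 11/25 + 14/25 → 1
L = 9/100 + 19/100 + 31/100 + 11/25 + 14/25 + 1 = 259/100 = 2.59 bits/symbol.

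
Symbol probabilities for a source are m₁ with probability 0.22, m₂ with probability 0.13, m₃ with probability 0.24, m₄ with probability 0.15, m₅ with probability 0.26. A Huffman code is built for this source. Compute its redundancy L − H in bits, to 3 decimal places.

Entropy H = −Σ p log₂ p ≈ 2.2732 bits.
Huffman merges: 13/100+3/20→7/25; 11/50+6/25→23/50; 13/50+7/25→27/50; 23/50+27/50→1. L = 57/25 ≈ 2.2800.
L − H = 2.2800 − 2.2732 = 0.007 bits.

0.007 bits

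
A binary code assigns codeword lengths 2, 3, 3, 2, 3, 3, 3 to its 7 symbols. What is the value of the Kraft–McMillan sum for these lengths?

With common denominator 2^3 = 8: Σ 2^(−ℓᵢ) = 2/8 + 1/8 + 1/8 + 2/8 + 1/8 + 1/8 + 1/8 = 9/8 = 1.125.

1.125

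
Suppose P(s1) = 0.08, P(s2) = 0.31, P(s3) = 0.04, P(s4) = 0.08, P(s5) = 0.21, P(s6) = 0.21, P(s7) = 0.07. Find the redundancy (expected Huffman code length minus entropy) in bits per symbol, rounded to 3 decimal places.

Entropy H = −Σ p log₂ p ≈ 2.5068 bits.
Huffman merges: 1/25+7/100→11/100; 2/25+2/25→4/25; 11/100+4/25→27/100; 21/100+21/100→21/50; 27/100+31/100→29/50; 21/50+29/50→1. L = 127/50 ≈ 2.5400.
L − H = 2.5400 − 2.5068 = 0.033 bits.

0.033 bits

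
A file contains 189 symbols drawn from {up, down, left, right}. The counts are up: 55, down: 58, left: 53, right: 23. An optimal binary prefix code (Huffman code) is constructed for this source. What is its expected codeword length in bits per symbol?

Probabilities are the counts divided by 189.
Repeatedly combine the two least-probable nodes; the expected code length is the sum of the merged weights.
merge 23/189 + 53/189 → 76/189
merge 55/189 + 58/189 → 113/189
merge 76/189 + 113/189 → 1
L = 76/189 + 113/189 + 1 = 2 bits/symbol.

2 bits/symbol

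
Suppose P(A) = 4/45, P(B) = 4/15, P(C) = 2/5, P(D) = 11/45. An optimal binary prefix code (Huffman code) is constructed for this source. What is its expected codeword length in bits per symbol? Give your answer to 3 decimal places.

Repeatedly combine the two least-probable nodes; the expected code length is the sum of the merged weights.
merge 4/45 + 11/45 → 1/3
merge 4/15 + 1/3 → 3/5
merge 2/5 + 3/5 → 1
L = 1/3 + 3/5 + 1 = 29/15 ≈ 1.933 bits/symbol.

1.933 bits/symbol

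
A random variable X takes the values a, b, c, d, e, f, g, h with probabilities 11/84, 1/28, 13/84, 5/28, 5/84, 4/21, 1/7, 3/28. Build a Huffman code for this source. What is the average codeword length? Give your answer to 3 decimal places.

Repeatedly combine the two least-probable nodes; the expected code length is the sum of the merged weights.
merge 1/28 + 5/84 → 2/21
merge 2/21 + 3/28 → 17/84
merge 11/84 + 1/7 → 23/84
merge 13/84 + 5/28 → 1/3
merge 4/21 + 17/84 → 11/28
merge 23/84 + 1/3 → 17/28
merge 11/28 + 17/28 → 1
L = 2/21 + 17/84 + 23/84 + 1/3 + 11/28 + 17/28 + 1 = 61/21 ≈ 2.905 bits/symbol.

2.905 bits/symbol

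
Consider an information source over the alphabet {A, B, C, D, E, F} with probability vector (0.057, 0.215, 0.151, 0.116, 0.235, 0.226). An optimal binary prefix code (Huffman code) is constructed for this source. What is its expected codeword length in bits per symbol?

2.497 bits/symbol

Repeatedly combine the two least-probable nodes; the expected code length is the sum of the merged weights.
merge 57/1000 + 29/250 → 173/1000
merge 151/1000 + 173/1000 → 81/250
merge 43/200 + 113/500 → 441/1000
merge 47/200 + 81/250 → 559/1000
merge 441/1000 + 559/1000 → 1
L = 173/1000 + 81/250 + 441/1000 + 559/1000 + 1 = 2497/1000 = 2.497 bits/symbol.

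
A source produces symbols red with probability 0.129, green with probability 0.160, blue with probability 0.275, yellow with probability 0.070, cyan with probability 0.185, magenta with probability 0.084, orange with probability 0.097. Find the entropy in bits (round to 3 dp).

H = −Σ pᵢ log₂ pᵢ.
−0.129·log₂(0.129) = 0.3811
−0.160·log₂(0.160) = 0.4230
−0.275·log₂(0.275) = 0.5122
−0.070·log₂(0.070) = 0.2686
−0.185·log₂(0.185) = 0.4504
−0.084·log₂(0.084) = 0.3002
−0.097·log₂(0.097) = 0.3265
Sum ≈ 2.6619 → 2.662 bits.

2.662 bits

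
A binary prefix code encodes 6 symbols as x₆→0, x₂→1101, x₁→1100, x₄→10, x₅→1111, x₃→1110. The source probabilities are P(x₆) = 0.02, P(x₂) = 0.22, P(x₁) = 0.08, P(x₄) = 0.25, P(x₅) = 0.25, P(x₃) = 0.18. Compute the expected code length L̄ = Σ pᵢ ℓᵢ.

3.44 bits/symbol

L̄ = Σ pᵢ·ℓᵢ = 0.02·1 + 0.22·4 + 0.08·4 + 0.25·2 + 0.25·4 + 0.18·4 = 3.44 bits/symbol.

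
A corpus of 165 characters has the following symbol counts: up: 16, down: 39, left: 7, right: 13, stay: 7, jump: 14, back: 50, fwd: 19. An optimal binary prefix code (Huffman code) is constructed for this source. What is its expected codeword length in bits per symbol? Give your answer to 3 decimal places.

2.709 bits/symbol

Probabilities are the counts divided by 165.
Repeatedly combine the two least-probable nodes; the expected code length is the sum of the merged weights.
merge 7/165 + 7/165 → 14/165
merge 13/165 + 14/165 → 9/55
merge 14/165 + 16/165 → 2/11
merge 19/165 + 9/55 → 46/165
merge 2/11 + 13/55 → 23/55
merge 46/165 + 10/33 → 32/55
merge 23/55 + 32/55 → 1
L = 14/165 + 9/55 + 2/11 + 46/165 + 23/55 + 32/55 + 1 = 149/55 ≈ 2.709 bits/symbol.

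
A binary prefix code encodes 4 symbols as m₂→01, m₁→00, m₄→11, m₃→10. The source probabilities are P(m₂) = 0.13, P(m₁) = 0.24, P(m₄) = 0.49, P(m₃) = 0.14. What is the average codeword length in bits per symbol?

L̄ = Σ pᵢ·ℓᵢ = 0.13·2 + 0.24·2 + 0.49·2 + 0.14·2 = 2 bits/symbol.

2 bits/symbol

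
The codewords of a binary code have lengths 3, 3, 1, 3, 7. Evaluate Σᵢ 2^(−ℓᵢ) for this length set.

0.8828125

With common denominator 2^7 = 128: Σ 2^(−ℓᵢ) = 16/128 + 16/128 + 64/128 + 16/128 + 1/128 = 113/128 = 0.8828125.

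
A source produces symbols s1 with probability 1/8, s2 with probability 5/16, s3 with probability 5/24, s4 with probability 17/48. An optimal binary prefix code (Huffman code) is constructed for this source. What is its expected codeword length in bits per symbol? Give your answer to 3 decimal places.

1.979 bits/symbol

Repeatedly combine the two least-probable nodes; the expected code length is the sum of the merged weights.
merge 1/8 + 5/24 → 1/3
merge 5/16 + 1/3 → 31/48
merge 17/48 + 31/48 → 1
L = 1/3 + 31/48 + 1 = 95/48 ≈ 1.979 bits/symbol.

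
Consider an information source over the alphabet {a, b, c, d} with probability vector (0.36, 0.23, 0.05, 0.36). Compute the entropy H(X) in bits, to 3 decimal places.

1.765 bits

H = −Σ pᵢ log₂ pᵢ.
−0.36·log₂(0.36) = 0.5306
−0.23·log₂(0.23) = 0.4877
−0.05·log₂(0.05) = 0.2161
−0.36·log₂(0.36) = 0.5306
Sum ≈ 1.7650 → 1.765 bits.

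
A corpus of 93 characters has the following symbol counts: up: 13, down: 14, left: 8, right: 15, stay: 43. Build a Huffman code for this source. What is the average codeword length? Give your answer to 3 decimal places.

2.075 bits/symbol

Probabilities are the counts divided by 93.
Repeatedly combine the two least-probable nodes; the expected code length is the sum of the merged weights.
merge 8/93 + 13/93 → 7/31
merge 14/93 + 5/31 → 29/93
merge 7/31 + 29/93 → 50/93
merge 43/93 + 50/93 → 1
L = 7/31 + 29/93 + 50/93 + 1 = 193/93 ≈ 2.075 bits/symbol.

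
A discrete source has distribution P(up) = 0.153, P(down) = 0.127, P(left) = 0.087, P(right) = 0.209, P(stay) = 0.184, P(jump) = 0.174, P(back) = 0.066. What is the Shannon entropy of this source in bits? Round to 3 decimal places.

2.718 bits

H = −Σ pᵢ log₂ pᵢ.
−0.153·log₂(0.153) = 0.4144
−0.127·log₂(0.127) = 0.3781
−0.087·log₂(0.087) = 0.3065
−0.209·log₂(0.209) = 0.4720
−0.184·log₂(0.184) = 0.4494
−0.174·log₂(0.174) = 0.4390
−0.066·log₂(0.066) = 0.2588
Sum ≈ 2.7181 → 2.718 bits.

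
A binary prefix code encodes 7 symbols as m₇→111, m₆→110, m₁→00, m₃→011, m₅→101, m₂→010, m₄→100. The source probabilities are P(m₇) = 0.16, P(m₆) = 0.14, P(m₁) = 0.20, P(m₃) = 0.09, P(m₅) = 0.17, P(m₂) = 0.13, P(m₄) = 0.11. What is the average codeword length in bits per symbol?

L̄ = Σ pᵢ·ℓᵢ = 0.16·3 + 0.14·3 + 0.20·2 + 0.09·3 + 0.17·3 + 0.13·3 + 0.11·3 = 2.8 bits/symbol.

2.8 bits/symbol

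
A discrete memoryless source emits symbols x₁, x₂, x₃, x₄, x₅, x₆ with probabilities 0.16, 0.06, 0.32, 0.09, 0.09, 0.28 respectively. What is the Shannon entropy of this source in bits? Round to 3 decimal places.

H = −Σ pᵢ log₂ pᵢ.
−0.16·log₂(0.16) = 0.4230
−0.06·log₂(0.06) = 0.2435
−0.32·log₂(0.32) = 0.5260
−0.09·log₂(0.09) = 0.3127
−0.09·log₂(0.09) = 0.3127
−0.28·log₂(0.28) = 0.5142
Sum ≈ 2.3321 → 2.332 bits.

2.332 bits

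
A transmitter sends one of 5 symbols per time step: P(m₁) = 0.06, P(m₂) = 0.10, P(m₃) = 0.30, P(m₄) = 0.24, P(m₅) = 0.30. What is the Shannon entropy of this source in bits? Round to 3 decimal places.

H = −Σ pᵢ log₂ pᵢ.
−0.06·log₂(0.06) = 0.2435
−0.10·log₂(0.10) = 0.3322
−0.30·log₂(0.30) = 0.5211
−0.24·log₂(0.24) = 0.4941
−0.30·log₂(0.30) = 0.5211
Sum ≈ 2.1120 → 2.112 bits.

2.112 bits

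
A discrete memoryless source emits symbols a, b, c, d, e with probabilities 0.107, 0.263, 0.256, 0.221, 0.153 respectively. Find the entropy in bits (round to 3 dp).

2.251 bits

H = −Σ pᵢ log₂ pᵢ.
−0.107·log₂(0.107) = 0.3450
−0.263·log₂(0.263) = 0.5068
−0.256·log₂(0.256) = 0.5032
−0.221·log₂(0.221) = 0.4813
−0.153·log₂(0.153) = 0.4144
Sum ≈ 2.2507 → 2.251 bits.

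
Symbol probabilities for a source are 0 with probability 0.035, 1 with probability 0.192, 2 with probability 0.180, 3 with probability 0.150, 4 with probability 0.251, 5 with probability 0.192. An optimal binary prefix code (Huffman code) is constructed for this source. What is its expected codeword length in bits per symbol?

2.55 bits/symbol

Repeatedly combine the two least-probable nodes; the expected code length is the sum of the merged weights.
merge 7/200 + 3/20 → 37/200
merge 9/50 + 37/200 → 73/200
merge 24/125 + 24/125 → 48/125
merge 251/1000 + 73/200 → 77/125
merge 48/125 + 77/125 → 1
L = 37/200 + 73/200 + 48/125 + 77/125 + 1 = 51/20 = 2.55 bits/symbol.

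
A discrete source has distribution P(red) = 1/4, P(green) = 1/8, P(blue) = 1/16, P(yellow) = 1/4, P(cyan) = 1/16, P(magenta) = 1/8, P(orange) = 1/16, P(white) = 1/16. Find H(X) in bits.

Each probability is a power of 1/2, so log₂(1/p) is an integer.
H = Σ p·log₂(1/p) = 1/4·2 + 1/8·3 + 1/16·4 + 1/4·2 + 1/16·4 + 1/8·3 + 1/16·4 + 1/16·4 = 2.75 bits.

2.75 bits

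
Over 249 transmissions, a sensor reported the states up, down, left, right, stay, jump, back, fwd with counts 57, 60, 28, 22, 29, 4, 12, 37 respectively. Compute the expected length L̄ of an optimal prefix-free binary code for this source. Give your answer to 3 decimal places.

2.747 bits/symbol

Probabilities are the counts divided by 249.
Repeatedly combine the two least-probable nodes; the expected code length is the sum of the merged weights.
merge 4/249 + 4/83 → 16/249
merge 16/249 + 22/249 → 38/249
merge 28/249 + 29/249 → 19/83
merge 37/249 + 38/249 → 25/83
merge 19/83 + 19/83 → 38/83
merge 20/83 + 25/83 → 45/83
merge 38/83 + 45/83 → 1
L = 16/249 + 38/249 + 19/83 + 25/83 + 38/83 + 45/83 + 1 = 228/83 ≈ 2.747 bits/symbol.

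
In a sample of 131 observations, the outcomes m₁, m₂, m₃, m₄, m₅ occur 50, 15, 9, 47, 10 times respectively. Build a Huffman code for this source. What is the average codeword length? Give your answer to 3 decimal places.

Probabilities are the counts divided by 131.
Repeatedly combine the two least-probable nodes; the expected code length is the sum of the merged weights.
merge 9/131 + 10/131 → 19/131
merge 15/131 + 19/131 → 34/131
merge 34/131 + 47/131 → 81/131
merge 50/131 + 81/131 → 1
L = 19/131 + 34/131 + 81/131 + 1 = 265/131 ≈ 2.023 bits/symbol.

2.023 bits/symbol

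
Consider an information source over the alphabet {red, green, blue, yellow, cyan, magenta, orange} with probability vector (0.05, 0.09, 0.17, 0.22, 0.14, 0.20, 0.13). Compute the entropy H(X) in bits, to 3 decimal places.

H = −Σ pᵢ log₂ pᵢ.
−0.05·log₂(0.05) = 0.2161
−0.09·log₂(0.09) = 0.3127
−0.17·log₂(0.17) = 0.4346
−0.22·log₂(0.22) = 0.4806
−0.14·log₂(0.14) = 0.3971
−0.20·log₂(0.20) = 0.4644
−0.13·log₂(0.13) = 0.3826
Sum ≈ 2.6881 → 2.688 bits.

2.688 bits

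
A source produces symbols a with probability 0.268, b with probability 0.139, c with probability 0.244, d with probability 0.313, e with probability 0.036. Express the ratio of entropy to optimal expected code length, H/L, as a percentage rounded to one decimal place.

Entropy H = −Σ p log₂ p ≈ 2.0985 bits.
Huffman merges: 9/250+139/1000→7/40; 7/40+61/250→419/1000; 67/250+313/1000→581/1000; 419/1000+581/1000→1. L = 87/40 ≈ 2.1750.
Efficiency = H/L = 2.0985/2.1750 = 96.5%.

96.5%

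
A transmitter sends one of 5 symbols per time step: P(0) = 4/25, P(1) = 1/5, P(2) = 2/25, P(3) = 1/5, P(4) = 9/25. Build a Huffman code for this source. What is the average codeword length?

2.24 bits/symbol

Repeatedly combine the two least-probable nodes; the expected code length is the sum of the merged weights.
merge 2/25 + 4/25 → 6/25
merge 1/5 + 1/5 → 2/5
merge 6/25 + 9/25 → 3/5
merge 2/5 + 3/5 → 1
L = 6/25 + 2/5 + 3/5 + 1 = 56/25 = 2.24 bits/symbol.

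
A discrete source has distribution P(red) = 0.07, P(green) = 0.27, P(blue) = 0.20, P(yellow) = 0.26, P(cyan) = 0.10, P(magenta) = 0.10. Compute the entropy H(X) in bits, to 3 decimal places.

2.413 bits

H = −Σ pᵢ log₂ pᵢ.
−0.07·log₂(0.07) = 0.2686
−0.27·log₂(0.27) = 0.5100
−0.20·log₂(0.20) = 0.4644
−0.26·log₂(0.26) = 0.5053
−0.10·log₂(0.10) = 0.3322
−0.10·log₂(0.10) = 0.3322
Sum ≈ 2.4126 → 2.413 bits.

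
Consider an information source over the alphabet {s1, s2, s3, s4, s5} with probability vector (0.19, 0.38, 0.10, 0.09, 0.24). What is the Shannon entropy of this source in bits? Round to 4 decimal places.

H = −Σ pᵢ log₂ pᵢ.
−0.19·log₂(0.19) = 0.4552
−0.38·log₂(0.38) = 0.5305
−0.10·log₂(0.10) = 0.3322
−0.09·log₂(0.09) = 0.3127
−0.24·log₂(0.24) = 0.4941
Sum ≈ 2.1247 → 2.1247 bits.

2.1247 bits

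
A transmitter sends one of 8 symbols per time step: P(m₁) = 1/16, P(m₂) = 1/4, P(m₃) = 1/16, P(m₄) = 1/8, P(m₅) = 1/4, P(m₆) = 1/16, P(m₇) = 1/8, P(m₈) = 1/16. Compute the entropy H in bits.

Each probability is a power of 1/2, so log₂(1/p) is an integer.
H = Σ p·log₂(1/p) = 1/16·4 + 1/4·2 + 1/16·4 + 1/8·3 + 1/4·2 + 1/16·4 + 1/8·3 + 1/16·4 = 2.75 bits.

2.75 bits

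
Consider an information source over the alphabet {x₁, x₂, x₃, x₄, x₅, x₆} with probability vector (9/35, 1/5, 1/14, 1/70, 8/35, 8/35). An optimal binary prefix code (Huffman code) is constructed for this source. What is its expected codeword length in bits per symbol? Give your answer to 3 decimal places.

2.371 bits/symbol

Repeatedly combine the two least-probable nodes; the expected code length is the sum of the merged weights.
merge 1/70 + 1/14 → 3/35
merge 3/35 + 1/5 → 2/7
merge 8/35 + 8/35 → 16/35
merge 9/35 + 2/7 → 19/35
merge 16/35 + 19/35 → 1
L = 3/35 + 2/7 + 16/35 + 19/35 + 1 = 83/35 ≈ 2.371 bits/symbol.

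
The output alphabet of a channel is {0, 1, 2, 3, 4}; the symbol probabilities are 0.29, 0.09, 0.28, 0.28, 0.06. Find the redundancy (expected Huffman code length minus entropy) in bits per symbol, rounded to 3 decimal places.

0.047 bits

Entropy H = −Σ p log₂ p ≈ 2.1025 bits.
Huffman merges: 3/50+9/100→3/20; 3/20+7/25→43/100; 7/25+29/100→57/100; 43/100+57/100→1. L = 43/20 ≈ 2.1500.
L − H = 2.1500 − 2.1025 = 0.047 bits.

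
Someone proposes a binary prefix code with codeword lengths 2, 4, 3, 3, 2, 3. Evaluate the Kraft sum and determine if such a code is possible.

With common denominator 2^4 = 16: Σ 2^(−ℓᵢ) = 4/16 + 1/16 + 2/16 + 2/16 + 4/16 + 2/16 = 15/16 = 0.9375.
Kraft's inequality requires Σ ≤ 1; here Σ = 0.9375 ≤ 1, so such a prefix code exists.

0.9375; yes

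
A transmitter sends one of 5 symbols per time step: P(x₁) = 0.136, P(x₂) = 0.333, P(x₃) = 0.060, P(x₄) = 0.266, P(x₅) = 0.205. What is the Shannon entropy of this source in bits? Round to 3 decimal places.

H = −Σ pᵢ log₂ pᵢ.
−0.136·log₂(0.136) = 0.3915
−0.333·log₂(0.333) = 0.5283
−0.060·log₂(0.060) = 0.2435
−0.266·log₂(0.266) = 0.5082
−0.205·log₂(0.205) = 0.4687
Sum ≈ 2.1401 → 2.140 bits.

2.140 bits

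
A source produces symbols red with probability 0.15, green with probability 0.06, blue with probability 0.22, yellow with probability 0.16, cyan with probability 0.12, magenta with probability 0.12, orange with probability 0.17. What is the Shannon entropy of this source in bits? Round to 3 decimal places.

H = −Σ pᵢ log₂ pᵢ.
−0.15·log₂(0.15) = 0.4105
−0.06·log₂(0.06) = 0.2435
−0.22·log₂(0.22) = 0.4806
−0.16·log₂(0.16) = 0.4230
−0.12·log₂(0.12) = 0.3671
−0.12·log₂(0.12) = 0.3671
−0.17·log₂(0.17) = 0.4346
Sum ≈ 2.7264 → 2.726 bits.

2.726 bits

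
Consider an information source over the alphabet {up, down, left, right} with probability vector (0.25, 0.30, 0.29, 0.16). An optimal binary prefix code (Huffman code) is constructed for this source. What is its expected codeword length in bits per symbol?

Repeatedly combine the two least-probable nodes; the expected code length is the sum of the merged weights.
merge 4/25 + 1/4 → 41/100
merge 29/100 + 3/10 → 59/100
merge 41/100 + 59/100 → 1
L = 41/100 + 59/100 + 1 = 2 bits/symbol.

2 bits/symbol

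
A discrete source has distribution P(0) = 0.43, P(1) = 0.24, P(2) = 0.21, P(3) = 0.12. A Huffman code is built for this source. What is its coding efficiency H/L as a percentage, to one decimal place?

97.8%

Entropy H = −Σ p log₂ p ≈ 1.8576 bits.
Huffman merges: 3/25+21/100→33/100; 6/25+33/100→57/100; 43/100+57/100→1. L = 19/10 ≈ 1.9000.
Efficiency = H/L = 1.8576/1.9000 = 97.8%.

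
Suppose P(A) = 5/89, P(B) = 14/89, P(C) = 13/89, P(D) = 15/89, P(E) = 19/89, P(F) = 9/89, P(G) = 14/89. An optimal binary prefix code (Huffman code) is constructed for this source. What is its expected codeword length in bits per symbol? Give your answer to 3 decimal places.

Repeatedly combine the two least-probable nodes; the expected code length is the sum of the merged weights.
merge 5/89 + 9/89 → 14/89
merge 13/89 + 14/89 → 27/89
merge 14/89 + 14/89 → 28/89
merge 15/89 + 19/89 → 34/89
merge 27/89 + 28/89 → 55/89
merge 34/89 + 55/89 → 1
L = 14/89 + 27/89 + 28/89 + 34/89 + 55/89 + 1 = 247/89 ≈ 2.775 bits/symbol.

2.775 bits/symbol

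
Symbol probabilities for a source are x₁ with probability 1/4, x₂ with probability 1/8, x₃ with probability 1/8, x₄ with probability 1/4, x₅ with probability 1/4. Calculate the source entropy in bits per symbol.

2.25 bits

Each probability is a power of 1/2, so log₂(1/p) is an integer.
H = Σ p·log₂(1/p) = 1/4·2 + 1/8·3 + 1/8·3 + 1/4·2 + 1/4·2 = 2.25 bits.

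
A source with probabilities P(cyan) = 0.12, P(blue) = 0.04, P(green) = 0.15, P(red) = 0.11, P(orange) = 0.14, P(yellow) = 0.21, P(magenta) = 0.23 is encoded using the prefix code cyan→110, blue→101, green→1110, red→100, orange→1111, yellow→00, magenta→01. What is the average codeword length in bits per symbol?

2.85 bits/symbol

L̄ = Σ pᵢ·ℓᵢ = 0.12·3 + 0.04·3 + 0.15·4 + 0.11·3 + 0.14·4 + 0.21·2 + 0.23·2 = 2.85 bits/symbol.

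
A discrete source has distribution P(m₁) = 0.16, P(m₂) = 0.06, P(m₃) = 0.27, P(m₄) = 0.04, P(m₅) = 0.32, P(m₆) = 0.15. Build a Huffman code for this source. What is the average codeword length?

2.35 bits/symbol

Repeatedly combine the two least-probable nodes; the expected code length is the sum of the merged weights.
merge 1/25 + 3/50 → 1/10
merge 1/10 + 3/20 → 1/4
merge 4/25 + 1/4 → 41/100
merge 27/100 + 8/25 → 59/100
merge 41/100 + 59/100 → 1
L = 1/10 + 1/4 + 41/100 + 59/100 + 1 = 47/20 = 2.35 bits/symbol.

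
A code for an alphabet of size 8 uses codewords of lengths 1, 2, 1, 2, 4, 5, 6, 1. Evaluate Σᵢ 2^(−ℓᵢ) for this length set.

With common denominator 2^6 = 64: Σ 2^(−ℓᵢ) = 32/64 + 16/64 + 32/64 + 16/64 + 4/64 + 2/64 + 1/64 + 32/64 = 135/64 = 2.109375.

2.109375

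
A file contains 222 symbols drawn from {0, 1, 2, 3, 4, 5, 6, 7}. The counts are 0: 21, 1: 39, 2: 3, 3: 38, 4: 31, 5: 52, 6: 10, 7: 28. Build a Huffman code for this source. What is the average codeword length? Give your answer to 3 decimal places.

2.802 bits/symbol

Probabilities are the counts divided by 222.
Repeatedly combine the two least-probable nodes; the expected code length is the sum of the merged weights.
merge 1/74 + 5/111 → 13/222
merge 13/222 + 7/74 → 17/111
merge 14/111 + 31/222 → 59/222
merge 17/111 + 19/111 → 12/37
merge 13/74 + 26/111 → 91/222
merge 59/222 + 12/37 → 131/222
merge 91/222 + 131/222 → 1
L = 13/222 + 17/111 + 59/222 + 12/37 + 91/222 + 131/222 + 1 = 311/111 ≈ 2.802 bits/symbol.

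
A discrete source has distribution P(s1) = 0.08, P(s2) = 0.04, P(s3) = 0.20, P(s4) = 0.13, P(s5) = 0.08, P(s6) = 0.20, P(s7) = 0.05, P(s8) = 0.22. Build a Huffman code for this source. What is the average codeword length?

Repeatedly combine the two least-probable nodes; the expected code length is the sum of the merged weights.
merge 1/25 + 1/20 → 9/100
merge 2/25 + 2/25 → 4/25
merge 9/100 + 13/100 → 11/50
merge 4/25 + 1/5 → 9/25
merge 1/5 + 11/50 → 21/50
merge 11/50 + 9/25 → 29/50
merge 21/50 + 29/50 → 1
L = 9/100 + 4/25 + 11/50 + 9/25 + 21/50 + 29/50 + 1 = 283/100 = 2.83 bits/symbol.

2.83 bits/symbol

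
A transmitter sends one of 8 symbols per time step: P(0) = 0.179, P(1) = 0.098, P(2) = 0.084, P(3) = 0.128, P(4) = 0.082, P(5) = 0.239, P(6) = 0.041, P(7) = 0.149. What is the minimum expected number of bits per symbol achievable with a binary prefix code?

Repeatedly combine the two least-probable nodes; the expected code length is the sum of the merged weights.
merge 41/1000 + 41/500 → 123/1000
merge 21/250 + 49/500 → 91/500
merge 123/1000 + 16/125 → 251/1000
merge 149/1000 + 179/1000 → 41/125
merge 91/500 + 239/1000 → 421/1000
merge 251/1000 + 41/125 → 579/1000
merge 421/1000 + 579/1000 → 1
L = 123/1000 + 91/500 + 251/1000 + 41/125 + 421/1000 + 579/1000 + 1 = 721/250 = 2.884 bits/symbol.

2.884 bits/symbol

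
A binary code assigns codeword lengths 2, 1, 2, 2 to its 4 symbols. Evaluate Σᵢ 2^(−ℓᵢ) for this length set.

With common denominator 2^2 = 4: Σ 2^(−ℓᵢ) = 1/4 + 2/4 + 1/4 + 1/4 = 5/4 = 1.25.

1.25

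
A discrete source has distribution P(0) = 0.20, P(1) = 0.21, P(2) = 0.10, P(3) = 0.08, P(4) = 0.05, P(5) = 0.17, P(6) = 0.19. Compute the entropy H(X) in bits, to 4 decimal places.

H = −Σ pᵢ log₂ pᵢ.
−0.20·log₂(0.20) = 0.4644
−0.21·log₂(0.21) = 0.4728
−0.10·log₂(0.10) = 0.3322
−0.08·log₂(0.08) = 0.2915
−0.05·log₂(0.05) = 0.2161
−0.17·log₂(0.17) = 0.4346
−0.19·log₂(0.19) = 0.4552
Sum ≈ 2.6668 → 2.6668 bits.

2.6668 bits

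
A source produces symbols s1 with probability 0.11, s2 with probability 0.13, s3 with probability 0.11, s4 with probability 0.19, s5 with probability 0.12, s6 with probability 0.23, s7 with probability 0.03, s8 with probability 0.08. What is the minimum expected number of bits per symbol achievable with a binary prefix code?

Repeatedly combine the two least-probable nodes; the expected code length is the sum of the merged weights.
merge 3/100 + 2/25 → 11/100
merge 11/100 + 11/100 → 11/50
merge 11/100 + 3/25 → 23/100
merge 13/100 + 19/100 → 8/25
merge 11/50 + 23/100 → 9/20
merge 23/100 + 8/25 → 11/20
merge 9/20 + 11/20 → 1
L = 11/100 + 11/50 + 23/100 + 8/25 + 9/20 + 11/20 + 1 = 72/25 = 2.88 bits/symbol.

2.88 bits/symbol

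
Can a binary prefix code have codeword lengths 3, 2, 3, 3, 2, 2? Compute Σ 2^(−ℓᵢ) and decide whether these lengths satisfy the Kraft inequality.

1.125; no

With common denominator 2^3 = 8: Σ 2^(−ℓᵢ) = 1/8 + 2/8 + 1/8 + 1/8 + 2/8 + 2/8 = 9/8 = 1.125.
Kraft's inequality requires Σ ≤ 1; here Σ = 1.125 > 1, so no such prefix code exists.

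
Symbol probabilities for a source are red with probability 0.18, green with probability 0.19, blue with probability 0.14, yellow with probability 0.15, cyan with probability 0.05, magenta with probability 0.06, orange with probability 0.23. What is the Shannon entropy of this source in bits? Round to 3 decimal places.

2.655 bits

H = −Σ pᵢ log₂ pᵢ.
−0.18·log₂(0.18) = 0.4453
−0.19·log₂(0.19) = 0.4552
−0.14·log₂(0.14) = 0.3971
−0.15·log₂(0.15) = 0.4105
−0.05·log₂(0.05) = 0.2161
−0.06·log₂(0.06) = 0.2435
−0.23·log₂(0.23) = 0.4877
Sum ≈ 2.6555 → 2.655 bits.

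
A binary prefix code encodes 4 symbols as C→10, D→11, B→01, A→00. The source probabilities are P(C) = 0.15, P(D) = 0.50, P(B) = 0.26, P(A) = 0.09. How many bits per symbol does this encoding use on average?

L̄ = Σ pᵢ·ℓᵢ = 0.15·2 + 0.50·2 + 0.26·2 + 0.09·2 = 2 bits/symbol.

2 bits/symbol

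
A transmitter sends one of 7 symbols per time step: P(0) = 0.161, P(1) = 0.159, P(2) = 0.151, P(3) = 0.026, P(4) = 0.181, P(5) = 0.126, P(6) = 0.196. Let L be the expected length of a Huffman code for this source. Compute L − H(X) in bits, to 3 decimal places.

Entropy H = −Σ p log₂ p ≈ 2.6785 bits.
Huffman merges: 13/500+63/500→19/125; 151/1000+19/125→303/1000; 159/1000+161/1000→8/25; 181/1000+49/250→377/1000; 303/1000+8/25→623/1000; 377/1000+623/1000→1. L = 111/40 ≈ 2.7750.
L − H = 2.7750 − 2.6785 = 0.097 bits.

0.097 bits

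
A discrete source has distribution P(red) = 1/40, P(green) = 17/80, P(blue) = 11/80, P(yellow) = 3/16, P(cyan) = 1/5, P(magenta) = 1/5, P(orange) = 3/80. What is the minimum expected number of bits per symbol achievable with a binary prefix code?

Repeatedly combine the two least-probable nodes; the expected code length is the sum of the merged weights.
merge 1/40 + 3/80 → 1/16
merge 1/16 + 11/80 → 1/5
merge 3/16 + 1/5 → 31/80
merge 1/5 + 1/5 → 2/5
merge 17/80 + 31/80 → 3/5
merge 2/5 + 3/5 → 1
L = 1/16 + 1/5 + 31/80 + 2/5 + 3/5 + 1 = 53/20 = 2.65 bits/symbol.

2.65 bits/symbol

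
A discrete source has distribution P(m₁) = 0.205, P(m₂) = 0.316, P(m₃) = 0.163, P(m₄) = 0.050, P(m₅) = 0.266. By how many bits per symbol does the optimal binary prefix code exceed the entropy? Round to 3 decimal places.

0.068 bits

Entropy H = −Σ p log₂ p ≈ 2.1448 bits.
Huffman merges: 1/20+163/1000→213/1000; 41/200+213/1000→209/500; 133/500+79/250→291/500; 209/500+291/500→1. L = 2213/1000 ≈ 2.2130.
L − H = 2.2130 − 2.1448 = 0.068 bits.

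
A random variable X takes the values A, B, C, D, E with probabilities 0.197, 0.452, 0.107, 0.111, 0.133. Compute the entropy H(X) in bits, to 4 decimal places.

H = −Σ pᵢ log₂ pᵢ.
−0.197·log₂(0.197) = 0.4617
−0.452·log₂(0.452) = 0.5178
−0.107·log₂(0.107) = 0.3450
−0.111·log₂(0.111) = 0.3520
−0.133·log₂(0.133) = 0.3871
Sum ≈ 2.0636 → 2.0636 bits.

2.0636 bits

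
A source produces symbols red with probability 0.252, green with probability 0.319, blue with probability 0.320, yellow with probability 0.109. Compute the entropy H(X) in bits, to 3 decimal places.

1.902 bits

H = −Σ pᵢ log₂ pᵢ.
−0.252·log₂(0.252) = 0.5011
−0.319·log₂(0.319) = 0.5258
−0.320·log₂(0.320) = 0.5260
−0.109·log₂(0.109) = 0.3485
Sum ≈ 1.9015 → 1.902 bits.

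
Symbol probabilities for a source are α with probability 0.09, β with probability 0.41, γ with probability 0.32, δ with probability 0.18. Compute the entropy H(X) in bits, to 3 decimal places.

H = −Σ pᵢ log₂ pᵢ.
−0.09·log₂(0.09) = 0.3127
−0.41·log₂(0.41) = 0.5274
−0.32·log₂(0.32) = 0.5260
−0.18·log₂(0.18) = 0.4453
Sum ≈ 1.8114 → 1.811 bits.

1.811 bits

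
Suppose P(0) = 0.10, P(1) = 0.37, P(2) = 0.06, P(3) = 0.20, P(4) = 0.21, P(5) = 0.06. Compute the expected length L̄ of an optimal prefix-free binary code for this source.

2.34 bits/symbol

Repeatedly combine the two least-probable nodes; the expected code length is the sum of the merged weights.
merge 3/50 + 3/50 → 3/25
merge 1/10 + 3/25 → 11/50
merge 1/5 + 21/100 → 41/100
merge 11/50 + 37/100 → 59/100
merge 41/100 + 59/100 → 1
L = 3/25 + 11/50 + 41/100 + 59/100 + 1 = 117/50 = 2.34 bits/symbol.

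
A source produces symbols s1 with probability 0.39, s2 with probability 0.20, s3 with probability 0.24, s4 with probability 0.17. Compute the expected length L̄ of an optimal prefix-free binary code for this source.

1.98 bits/symbol

Repeatedly combine the two least-probable nodes; the expected code length is the sum of the merged weights.
merge 17/100 + 1/5 → 37/100
merge 6/25 + 37/100 → 61/100
merge 39/100 + 61/100 → 1
L = 37/100 + 61/100 + 1 = 99/50 = 1.98 bits/symbol.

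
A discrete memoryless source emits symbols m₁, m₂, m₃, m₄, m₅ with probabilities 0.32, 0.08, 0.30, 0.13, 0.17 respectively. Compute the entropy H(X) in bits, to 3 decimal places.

H = −Σ pᵢ log₂ pᵢ.
−0.32·log₂(0.32) = 0.5260
−0.08·log₂(0.08) = 0.2915
−0.30·log₂(0.30) = 0.5211
−0.13·log₂(0.13) = 0.3826
−0.17·log₂(0.17) = 0.4346
Sum ≈ 2.1559 → 2.156 bits.

2.156 bits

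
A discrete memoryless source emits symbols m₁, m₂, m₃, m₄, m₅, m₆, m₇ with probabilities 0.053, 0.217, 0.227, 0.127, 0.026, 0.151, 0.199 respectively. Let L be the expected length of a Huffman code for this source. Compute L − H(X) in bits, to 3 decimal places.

Entropy H = −Σ p log₂ p ≈ 2.5789 bits.
Huffman merges: 13/500+53/1000→79/1000; 79/1000+127/1000→103/500; 151/1000+199/1000→7/20; 103/500+217/1000→423/1000; 227/1000+7/20→577/1000; 423/1000+577/1000→1. L = 527/200 ≈ 2.6350.
L − H = 2.6350 − 2.5789 = 0.056 bits.

0.056 bits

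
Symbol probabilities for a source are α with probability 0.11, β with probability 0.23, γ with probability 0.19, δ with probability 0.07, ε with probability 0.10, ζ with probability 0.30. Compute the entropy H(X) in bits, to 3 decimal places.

2.415 bits

H = −Σ pᵢ log₂ pᵢ.
−0.11·log₂(0.11) = 0.3503
−0.23·log₂(0.23) = 0.4877
−0.19·log₂(0.19) = 0.4552
−0.07·log₂(0.07) = 0.2686
−0.10·log₂(0.10) = 0.3322
−0.30·log₂(0.30) = 0.5211
Sum ≈ 2.4150 → 2.415 bits.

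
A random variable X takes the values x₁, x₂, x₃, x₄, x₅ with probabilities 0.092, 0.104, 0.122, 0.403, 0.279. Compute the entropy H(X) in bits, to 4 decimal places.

H = −Σ pᵢ log₂ pᵢ.
−0.092·log₂(0.092) = 0.3167
−0.104·log₂(0.104) = 0.3396
−0.122·log₂(0.122) = 0.3703
−0.403·log₂(0.403) = 0.5284
−0.279·log₂(0.279) = 0.5138
Sum ≈ 2.0688 → 2.0688 bits.

2.0688 bits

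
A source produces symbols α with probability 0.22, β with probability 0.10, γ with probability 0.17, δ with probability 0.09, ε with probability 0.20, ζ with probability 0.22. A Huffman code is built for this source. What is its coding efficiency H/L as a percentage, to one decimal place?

98.2%

Entropy H = −Σ p log₂ p ≈ 2.5050 bits.
Huffman merges: 9/100+1/10→19/100; 17/100+19/100→9/25; 1/5+11/50→21/50; 11/50+9/25→29/50; 21/50+29/50→1. L = 51/20 ≈ 2.5500.
Efficiency = H/L = 2.5050/2.5500 = 98.2%.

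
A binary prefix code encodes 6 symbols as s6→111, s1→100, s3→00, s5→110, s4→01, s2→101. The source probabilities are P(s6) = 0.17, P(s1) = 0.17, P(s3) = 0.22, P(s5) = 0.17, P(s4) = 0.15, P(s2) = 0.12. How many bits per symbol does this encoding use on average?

2.63 bits/symbol

L̄ = Σ pᵢ·ℓᵢ = 0.17·3 + 0.17·3 + 0.22·2 + 0.17·3 + 0.15·2 + 0.12·3 = 2.63 bits/symbol.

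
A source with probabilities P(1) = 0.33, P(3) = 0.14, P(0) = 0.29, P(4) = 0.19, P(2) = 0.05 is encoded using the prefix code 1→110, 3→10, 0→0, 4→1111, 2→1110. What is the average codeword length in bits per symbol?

2.52 bits/symbol

L̄ = Σ pᵢ·ℓᵢ = 0.33·3 + 0.14·2 + 0.29·1 + 0.19·4 + 0.05·4 = 2.52 bits/symbol.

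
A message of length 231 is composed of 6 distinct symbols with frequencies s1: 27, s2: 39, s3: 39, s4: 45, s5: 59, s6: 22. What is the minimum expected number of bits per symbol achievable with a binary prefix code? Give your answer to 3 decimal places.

2.550 bits/symbol

Probabilities are the counts divided by 231.
Repeatedly combine the two least-probable nodes; the expected code length is the sum of the merged weights.
merge 2/21 + 9/77 → 7/33
merge 13/77 + 13/77 → 26/77
merge 15/77 + 7/33 → 94/231
merge 59/231 + 26/77 → 137/231
merge 94/231 + 137/231 → 1
L = 7/33 + 26/77 + 94/231 + 137/231 + 1 = 589/231 ≈ 2.550 bits/symbol.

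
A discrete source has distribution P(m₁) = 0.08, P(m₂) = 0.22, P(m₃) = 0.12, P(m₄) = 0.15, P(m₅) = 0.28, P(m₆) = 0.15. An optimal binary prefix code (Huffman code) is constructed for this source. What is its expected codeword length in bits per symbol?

Repeatedly combine the two least-probable nodes; the expected code length is the sum of the merged weights.
merge 2/25 + 3/25 → 1/5
merge 3/20 + 3/20 → 3/10
merge 1/5 + 11/50 → 21/50
merge 7/25 + 3/10 → 29/50
merge 21/50 + 29/50 → 1
L = 1/5 + 3/10 + 21/50 + 29/50 + 1 = 5/2 = 2.5 bits/symbol.

2.5 bits/symbol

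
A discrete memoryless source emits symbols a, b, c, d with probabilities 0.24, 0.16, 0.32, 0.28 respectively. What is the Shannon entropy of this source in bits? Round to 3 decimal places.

1.957 bits

H = −Σ pᵢ log₂ pᵢ.
−0.24·log₂(0.24) = 0.4941
−0.16·log₂(0.16) = 0.4230
−0.32·log₂(0.32) = 0.5260
−0.28·log₂(0.28) = 0.5142
Sum ≈ 1.9574 → 1.957 bits.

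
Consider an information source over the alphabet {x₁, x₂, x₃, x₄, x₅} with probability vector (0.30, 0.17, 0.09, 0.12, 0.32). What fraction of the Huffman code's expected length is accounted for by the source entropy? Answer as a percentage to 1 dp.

Entropy H = −Σ p log₂ p ≈ 2.1614 bits.
Huffman merges: 9/100+3/25→21/100; 17/100+21/100→19/50; 3/10+8/25→31/50; 19/50+31/50→1. L = 221/100 ≈ 2.2100.
Efficiency = H/L = 2.1614/2.2100 = 97.8%.

97.8%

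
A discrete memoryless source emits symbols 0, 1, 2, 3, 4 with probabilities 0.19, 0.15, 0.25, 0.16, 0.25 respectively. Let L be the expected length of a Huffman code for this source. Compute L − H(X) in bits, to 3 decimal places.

0.021 bits

Entropy H = −Σ p log₂ p ≈ 2.2888 bits.
Huffman merges: 3/20+4/25→31/100; 19/100+1/4→11/25; 1/4+31/100→14/25; 11/25+14/25→1. L = 231/100 ≈ 2.3100.
L − H = 2.3100 − 2.2888 = 0.021 bits.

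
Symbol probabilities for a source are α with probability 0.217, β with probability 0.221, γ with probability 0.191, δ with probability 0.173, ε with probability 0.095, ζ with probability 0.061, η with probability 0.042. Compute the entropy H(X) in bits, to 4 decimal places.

2.6145 bits

H = −Σ pᵢ log₂ pᵢ.
−0.217·log₂(0.217) = 0.4783
−0.221·log₂(0.221) = 0.4813
−0.191·log₂(0.191) = 0.4562
−0.173·log₂(0.173) = 0.4379
−0.095·log₂(0.095) = 0.3226
−0.061·log₂(0.061) = 0.2461
−0.042·log₂(0.042) = 0.1921
Sum ≈ 2.6145 → 2.6145 bits.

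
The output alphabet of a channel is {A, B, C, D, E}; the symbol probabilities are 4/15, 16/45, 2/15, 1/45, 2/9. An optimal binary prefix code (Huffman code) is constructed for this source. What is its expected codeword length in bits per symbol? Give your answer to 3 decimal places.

2.156 bits/symbol

Repeatedly combine the two least-probable nodes; the expected code length is the sum of the merged weights.
merge 1/45 + 2/15 → 7/45
merge 7/45 + 2/9 → 17/45
merge 4/15 + 16/45 → 28/45
merge 17/45 + 28/45 → 1
L = 7/45 + 17/45 + 28/45 + 1 = 97/45 ≈ 2.156 bits/symbol.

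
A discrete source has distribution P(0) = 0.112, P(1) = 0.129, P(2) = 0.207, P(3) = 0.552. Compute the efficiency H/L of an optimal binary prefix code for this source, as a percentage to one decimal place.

99.4%

Entropy H = −Σ p log₂ p ≈ 1.6785 bits.
Huffman merges: 14/125+129/1000→241/1000; 207/1000+241/1000→56/125; 56/125+69/125→1. L = 1689/1000 ≈ 1.6890.
Efficiency = H/L = 1.6785/1.6890 = 99.4%.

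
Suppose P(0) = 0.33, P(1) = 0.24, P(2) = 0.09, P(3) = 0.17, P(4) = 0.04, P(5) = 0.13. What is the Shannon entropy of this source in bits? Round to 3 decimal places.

H = −Σ pᵢ log₂ pᵢ.
−0.33·log₂(0.33) = 0.5278
−0.24·log₂(0.24) = 0.4941
−0.09·log₂(0.09) = 0.3127
−0.17·log₂(0.17) = 0.4346
−0.04·log₂(0.04) = 0.1858
−0.13·log₂(0.13) = 0.3826
Sum ≈ 2.3376 → 2.338 bits.

2.338 bits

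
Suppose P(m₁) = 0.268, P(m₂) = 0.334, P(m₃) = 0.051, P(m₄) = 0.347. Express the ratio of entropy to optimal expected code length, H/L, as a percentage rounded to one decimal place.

Entropy H = −Σ p log₂ p ≈ 1.7864 bits.
Huffman merges: 51/1000+67/250→319/1000; 319/1000+167/500→653/1000; 347/1000+653/1000→1. L = 493/250 ≈ 1.9720.
Efficiency = H/L = 1.7864/1.9720 = 90.6%.

90.6%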